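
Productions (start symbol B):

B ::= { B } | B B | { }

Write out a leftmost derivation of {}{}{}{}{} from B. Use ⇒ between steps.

B⇒BB⇒BBB⇒BBBB⇒{}BBB⇒{}BBBB⇒{}{}BBB⇒{}{}{}BB⇒{}{}{}{}B⇒{}{}{}{}{}

B ⇒ BB   [B ::= B B]
BB ⇒ BBB   [B ::= B B]
BBB ⇒ BBBB   [B ::= B B]
BBBB ⇒ {}BBB   [B ::= { }]
{}BBB ⇒ {}BBBB   [B ::= B B]
{}BBBB ⇒ {}{}BBB   [B ::= { }]
{}{}BBB ⇒ {}{}{}BB   [B ::= { }]
{}{}{}BB ⇒ {}{}{}{}B   [B ::= { }]
{}{}{}{}B ⇒ {}{}{}{}{}   [B ::= { }]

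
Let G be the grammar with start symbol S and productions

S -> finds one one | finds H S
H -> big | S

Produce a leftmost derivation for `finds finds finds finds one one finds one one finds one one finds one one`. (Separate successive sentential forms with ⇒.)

S ⇒ finds H S ⇒ finds S S ⇒ finds finds H S S ⇒ finds finds S S S ⇒ finds finds finds H S S S ⇒ finds finds finds S S S S ⇒ finds finds finds finds one one S S S ⇒ finds finds finds finds one one finds one one S S ⇒ finds finds finds finds one one finds one one finds one one S ⇒ finds finds finds finds one one finds one one finds one one finds one one

S ⇒ finds H S   [S -> finds H S]
finds H S ⇒ finds S S   [H -> S]
finds S S ⇒ finds finds H S S   [S -> finds H S]
finds finds H S S ⇒ finds finds S S S   [H -> S]
finds finds S S S ⇒ finds finds finds H S S S   [S -> finds H S]
finds finds finds H S S S ⇒ finds finds finds S S S S   [H -> S]
finds finds finds S S S S ⇒ finds finds finds finds one one S S S   [S -> finds one one]
finds finds finds finds one one S S S ⇒ finds finds finds finds one one finds one one S S   [S -> finds one one]
finds finds finds finds one one finds one one S S ⇒ finds finds finds finds one one finds one one finds one one S   [S -> finds one one]
finds finds finds finds one one finds one one finds one one S ⇒ finds finds finds finds one one finds one one finds one one finds one one   [S -> finds one one]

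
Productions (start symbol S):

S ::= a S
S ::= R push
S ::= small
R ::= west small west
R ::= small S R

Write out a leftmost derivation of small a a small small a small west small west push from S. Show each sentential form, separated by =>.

S => R push => small S R push => small a S R push => small a a S R push => small a a small R push => small a a small small S R push => small a a small small a S R push => small a a small small a small R push => small a a small small a small west small west push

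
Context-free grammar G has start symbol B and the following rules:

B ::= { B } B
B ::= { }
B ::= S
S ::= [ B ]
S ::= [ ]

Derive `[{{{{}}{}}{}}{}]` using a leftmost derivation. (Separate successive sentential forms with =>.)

B => S   [B ::= S]
S => [B]   [S ::= [ B ]]
[B] => [{B}B]   [B ::= { B } B]
[{B}B] => [{{B}B}B]   [B ::= { B } B]
[{{B}B}B] => [{{{B}B}B}B]   [B ::= { B } B]
[{{{B}B}B}B] => [{{{{}}B}B}B]   [B ::= { }]
[{{{{}}B}B}B] => [{{{{}}{}}B}B]   [B ::= { }]
[{{{{}}{}}B}B] => [{{{{}}{}}{}}B]   [B ::= { }]
[{{{{}}{}}{}}B] => [{{{{}}{}}{}}{}]   [B ::= { }]

B => S => [B] => [{B}B] => [{{B}B}B] => [{{{B}B}B}B] => [{{{{}}B}B}B] => [{{{{}}{}}B}B] => [{{{{}}{}}{}}B] => [{{{{}}{}}{}}{}]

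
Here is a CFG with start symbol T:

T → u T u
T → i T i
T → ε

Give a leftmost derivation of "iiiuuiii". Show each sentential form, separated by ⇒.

T ⇒ iTi   [T → i T i]
iTi ⇒ iiTii   [T → i T i]
iiTii ⇒ iiiTiii   [T → i T i]
iiiTiii ⇒ iiiuTuiii   [T → u T u]
iiiuTuiii ⇒ iiiuuiii   [T → ε]

T ⇒ iTi ⇒ iiTii ⇒ iiiTiii ⇒ iiiuTuiii ⇒ iiiuuiii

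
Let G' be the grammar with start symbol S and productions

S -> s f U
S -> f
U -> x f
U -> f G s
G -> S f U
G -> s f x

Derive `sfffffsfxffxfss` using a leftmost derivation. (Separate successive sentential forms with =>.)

S=>sfU=>sffGs=>sffSfUs=>sffffUs=>sfffffGss=>sfffffSfUss=>sfffffsfUfUss=>sfffffsfxffUss=>sfffffsfxffxfss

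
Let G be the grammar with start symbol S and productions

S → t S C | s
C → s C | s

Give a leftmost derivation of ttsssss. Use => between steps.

S => tSC   [S → t S C]
tSC => ttSCC   [S → t S C]
ttSCC => ttsCC   [S → s]
ttsCC => ttssCC   [C → s C]
ttssCC => ttsssCC   [C → s C]
ttsssCC => ttssssC   [C → s]
ttssssC => ttsssss   [C → s]

S=>tSC=>ttSCC=>ttsCC=>ttssCC=>ttsssCC=>ttssssC=>ttsssss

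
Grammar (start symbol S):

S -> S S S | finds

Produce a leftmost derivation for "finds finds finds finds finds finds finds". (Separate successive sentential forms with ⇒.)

S ⇒ S S S ⇒ S S S S S ⇒ S S S S S S S ⇒ finds S S S S S S ⇒ finds finds S S S S S ⇒ finds finds finds S S S S ⇒ finds finds finds finds S S S ⇒ finds finds finds finds finds S S ⇒ finds finds finds finds finds finds S ⇒ finds finds finds finds finds finds finds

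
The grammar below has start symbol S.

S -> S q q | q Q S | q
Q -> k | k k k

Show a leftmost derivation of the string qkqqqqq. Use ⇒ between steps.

S ⇒ Sqq ⇒ Sqqqq ⇒ qQSqqqq ⇒ qkSqqqq ⇒ qkqqqqq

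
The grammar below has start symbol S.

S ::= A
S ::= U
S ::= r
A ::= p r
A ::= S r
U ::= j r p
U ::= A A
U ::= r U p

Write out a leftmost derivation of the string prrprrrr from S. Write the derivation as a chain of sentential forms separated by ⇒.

S⇒U⇒AA⇒SrA⇒UrA⇒AArA⇒SrArA⇒ArArA⇒prrArA⇒prrprrA⇒prrprrSr⇒prrprrrr

S ⇒ U   [S ::= U]
U ⇒ AA   [U ::= A A]
AA ⇒ SrA   [A ::= S r]
SrA ⇒ UrA   [S ::= U]
UrA ⇒ AArA   [U ::= A A]
AArA ⇒ SrArA   [A ::= S r]
SrArA ⇒ ArArA   [S ::= A]
ArArA ⇒ prrArA   [A ::= p r]
prrArA ⇒ prrprrA   [A ::= p r]
prrprrA ⇒ prrprrSr   [A ::= S r]
prrprrSr ⇒ prrprrrr   [S ::= r]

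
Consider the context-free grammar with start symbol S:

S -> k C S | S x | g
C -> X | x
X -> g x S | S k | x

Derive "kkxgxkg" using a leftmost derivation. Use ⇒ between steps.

S ⇒ kCS   [S -> k C S]
kCS ⇒ kXS   [C -> X]
kXS ⇒ kSkS   [X -> S k]
kSkS ⇒ kSxkS   [S -> S x]
kSxkS ⇒ kkCSxkS   [S -> k C S]
kkCSxkS ⇒ kkXSxkS   [C -> X]
kkXSxkS ⇒ kkxSxkS   [X -> x]
kkxSxkS ⇒ kkxgxkS   [S -> g]
kkxgxkS ⇒ kkxgxkg   [S -> g]

S ⇒ kCS ⇒ kXS ⇒ kSkS ⇒ kSxkS ⇒ kkCSxkS ⇒ kkXSxkS ⇒ kkxSxkS ⇒ kkxgxkS ⇒ kkxgxkg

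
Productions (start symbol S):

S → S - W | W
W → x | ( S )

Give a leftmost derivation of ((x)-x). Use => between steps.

S => W => (S) => (S-W) => (W-W) => ((S)-W) => ((W)-W) => ((x)-W) => ((x)-x)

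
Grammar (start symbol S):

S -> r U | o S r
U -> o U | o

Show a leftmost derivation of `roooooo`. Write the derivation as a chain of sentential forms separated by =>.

S => rU => roU => rooU => roooU => rooooU => roooooU => roooooo

S => rU   [S -> r U]
rU => roU   [U -> o U]
roU => rooU   [U -> o U]
rooU => roooU   [U -> o U]
roooU => rooooU   [U -> o U]
rooooU => roooooU   [U -> o U]
roooooU => roooooo   [U -> o]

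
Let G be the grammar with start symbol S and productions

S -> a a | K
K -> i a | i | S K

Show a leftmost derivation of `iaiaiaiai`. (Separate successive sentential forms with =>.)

S => K => SK => KK => iaK => iaSK => iaKK => iaiaK => iaiaSK => iaiaKK => iaiaSKK => iaiaKKK => iaiaiaKK => iaiaiaiaK => iaiaiaiai

S => K   [S -> K]
K => SK   [K -> S K]
SK => KK   [S -> K]
KK => iaK   [K -> i a]
iaK => iaSK   [K -> S K]
iaSK => iaKK   [S -> K]
iaKK => iaiaK   [K -> i a]
iaiaK => iaiaSK   [K -> S K]
iaiaSK => iaiaKK   [S -> K]
iaiaKK => iaiaSKK   [K -> S K]
iaiaSKK => iaiaKKK   [S -> K]
iaiaKKK => iaiaiaKK   [K -> i a]
iaiaiaKK => iaiaiaiaK   [K -> i a]
iaiaiaiaK => iaiaiaiai   [K -> i]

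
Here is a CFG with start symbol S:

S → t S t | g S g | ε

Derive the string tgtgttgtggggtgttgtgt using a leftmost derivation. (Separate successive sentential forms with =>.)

S => tSt   [S → t S t]
tSt => tgSgt   [S → g S g]
tgSgt => tgtStgt   [S → t S t]
tgtStgt => tgtgSgtgt   [S → g S g]
tgtgSgtgt => tgtgtStgtgt   [S → t S t]
tgtgtStgtgt => tgtgttSttgtgt   [S → t S t]
tgtgttSttgtgt => tgtgttgSgttgtgt   [S → g S g]
tgtgttgSgttgtgt => tgtgttgtStgttgtgt   [S → t S t]
tgtgttgtStgttgtgt => tgtgttgtgSgtgttgtgt   [S → g S g]
tgtgttgtgSgtgttgtgt => tgtgttgtggSggtgttgtgt   [S → g S g]
tgtgttgtggSggtgttgtgt => tgtgttgtggggtgttgtgt   [S → ε]

S => tSt => tgSgt => tgtStgt => tgtgSgtgt => tgtgtStgtgt => tgtgttSttgtgt => tgtgttgSgttgtgt => tgtgttgtStgttgtgt => tgtgttgtgSgtgttgtgt => tgtgttgtggSggtgttgtgt => tgtgttgtggggtgttgtgt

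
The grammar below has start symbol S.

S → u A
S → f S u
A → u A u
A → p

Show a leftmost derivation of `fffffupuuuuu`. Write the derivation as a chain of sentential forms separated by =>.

S=>fSu=>ffSuu=>fffSuuu=>ffffSuuuu=>fffffSuuuuu=>fffffuAuuuuu=>fffffupuuuuu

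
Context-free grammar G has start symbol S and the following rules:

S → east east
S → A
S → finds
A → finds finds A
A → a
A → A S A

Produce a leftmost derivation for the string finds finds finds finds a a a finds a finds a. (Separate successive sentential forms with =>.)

S => A   [S → A]
A => finds finds A   [A → finds finds A]
finds finds A => finds finds A S A   [A → A S A]
finds finds A S A => finds finds finds finds A S A   [A → finds finds A]
finds finds finds finds A S A => finds finds finds finds A S A S A   [A → A S A]
finds finds finds finds A S A S A => finds finds finds finds A S A S A S A   [A → A S A]
finds finds finds finds A S A S A S A => finds finds finds finds a S A S A S A   [A → a]
finds finds finds finds a S A S A S A => finds finds finds finds a A A S A S A   [S → A]
finds finds finds finds a A A S A S A => finds finds finds finds a a A S A S A   [A → a]
finds finds finds finds a a A S A S A => finds finds finds finds a a a S A S A   [A → a]
finds finds finds finds a a a S A S A => finds finds finds finds a a a finds A S A   [S → finds]
finds finds finds finds a a a finds A S A => finds finds finds finds a a a finds a S A   [A → a]
finds finds finds finds a a a finds a S A => finds finds finds finds a a a finds a finds A   [S → finds]
finds finds finds finds a a a finds a finds A => finds finds finds finds a a a finds a finds a   [A → a]

S => A => finds finds A => finds finds A S A => finds finds finds finds A S A => finds finds finds finds A S A S A => finds finds finds finds A S A S A S A => finds finds finds finds a S A S A S A => finds finds finds finds a A A S A S A => finds finds finds finds a a A S A S A => finds finds finds finds a a a S A S A => finds finds finds finds a a a finds A S A => finds finds finds finds a a a finds a S A => finds finds finds finds a a a finds a finds A => finds finds finds finds a a a finds a finds a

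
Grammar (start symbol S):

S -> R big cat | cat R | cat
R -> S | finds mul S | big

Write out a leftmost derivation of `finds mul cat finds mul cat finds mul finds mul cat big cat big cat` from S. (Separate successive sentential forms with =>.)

S => R big cat => finds mul S big cat => finds mul cat R big cat => finds mul cat finds mul S big cat => finds mul cat finds mul cat R big cat => finds mul cat finds mul cat finds mul S big cat => finds mul cat finds mul cat finds mul R big cat big cat => finds mul cat finds mul cat finds mul finds mul S big cat big cat => finds mul cat finds mul cat finds mul finds mul cat big cat big cat

S => R big cat   [S -> R big cat]
R big cat => finds mul S big cat   [R -> finds mul S]
finds mul S big cat => finds mul cat R big cat   [S -> cat R]
finds mul cat R big cat => finds mul cat finds mul S big cat   [R -> finds mul S]
finds mul cat finds mul S big cat => finds mul cat finds mul cat R big cat   [S -> cat R]
finds mul cat finds mul cat R big cat => finds mul cat finds mul cat finds mul S big cat   [R -> finds mul S]
finds mul cat finds mul cat finds mul S big cat => finds mul cat finds mul cat finds mul R big cat big cat   [S -> R big cat]
finds mul cat finds mul cat finds mul R big cat big cat => finds mul cat finds mul cat finds mul finds mul S big cat big cat   [R -> finds mul S]
finds mul cat finds mul cat finds mul finds mul S big cat big cat => finds mul cat finds mul cat finds mul finds mul cat big cat big cat   [S -> cat]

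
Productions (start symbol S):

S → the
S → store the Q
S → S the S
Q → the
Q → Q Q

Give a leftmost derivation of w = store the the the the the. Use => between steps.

S => S the S => store the Q the S => store the Q Q the S => store the the Q the S => store the the the the S => store the the the the the

S => S the S   [S → S the S]
S the S => store the Q the S   [S → store the Q]
store the Q the S => store the Q Q the S   [Q → Q Q]
store the Q Q the S => store the the Q the S   [Q → the]
store the the Q the S => store the the the the S   [Q → the]
store the the the the S => store the the the the the   [S → the]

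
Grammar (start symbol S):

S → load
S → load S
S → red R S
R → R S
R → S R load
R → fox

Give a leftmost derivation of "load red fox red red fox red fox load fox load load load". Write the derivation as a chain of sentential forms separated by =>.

S => load S   [S → load S]
load S => load red R S   [S → red R S]
load red R S => load red R S S   [R → R S]
load red R S S => load red fox S S   [R → fox]
load red fox S S => load red fox red R S S   [S → red R S]
load red fox red R S S => load red fox red S R load S S   [R → S R load]
load red fox red S R load S S => load red fox red red R S R load S S   [S → red R S]
load red fox red red R S R load S S => load red fox red red fox S R load S S   [R → fox]
load red fox red red fox S R load S S => load red fox red red fox red R S R load S S   [S → red R S]
load red fox red red fox red R S R load S S => load red fox red red fox red fox S R load S S   [R → fox]
load red fox red red fox red fox S R load S S => load red fox red red fox red fox load R load S S   [S → load]
load red fox red red fox red fox load R load S S => load red fox red red fox red fox load fox load S S   [R → fox]
load red fox red red fox red fox load fox load S S => load red fox red red fox red fox load fox load load S   [S → load]
load red fox red red fox red fox load fox load load S => load red fox red red fox red fox load fox load load load   [S → load]

S => load S => load red R S => load red R S S => load red fox S S => load red fox red R S S => load red fox red S R load S S => load red fox red red R S R load S S => load red fox red red fox S R load S S => load red fox red red fox red R S R load S S => load red fox red red fox red fox S R load S S => load red fox red red fox red fox load R load S S => load red fox red red fox red fox load fox load S S => load red fox red red fox red fox load fox load load S => load red fox red red fox red fox load fox load load load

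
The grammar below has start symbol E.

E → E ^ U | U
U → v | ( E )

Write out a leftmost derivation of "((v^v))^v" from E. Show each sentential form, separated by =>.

E => E^U   [E → E ^ U]
E^U => U^U   [E → U]
U^U => (E)^U   [U → ( E )]
(E)^U => (U)^U   [E → U]
(U)^U => ((E))^U   [U → ( E )]
((E))^U => ((E^U))^U   [E → E ^ U]
((E^U))^U => ((U^U))^U   [E → U]
((U^U))^U => ((v^U))^U   [U → v]
((v^U))^U => ((v^v))^U   [U → v]
((v^v))^U => ((v^v))^v   [U → v]

E => E^U => U^U => (E)^U => (U)^U => ((E))^U => ((E^U))^U => ((U^U))^U => ((v^U))^U => ((v^v))^U => ((v^v))^v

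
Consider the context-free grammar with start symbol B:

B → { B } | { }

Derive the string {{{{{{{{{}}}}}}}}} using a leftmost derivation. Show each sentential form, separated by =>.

B => {B} => {{B}} => {{{B}}} => {{{{B}}}} => {{{{{B}}}}} => {{{{{{B}}}}}} => {{{{{{{B}}}}}}} => {{{{{{{{B}}}}}}}} => {{{{{{{{{}}}}}}}}}

B => {B}   [B → { B }]
{B} => {{B}}   [B → { B }]
{{B}} => {{{B}}}   [B → { B }]
{{{B}}} => {{{{B}}}}   [B → { B }]
{{{{B}}}} => {{{{{B}}}}}   [B → { B }]
{{{{{B}}}}} => {{{{{{B}}}}}}   [B → { B }]
{{{{{{B}}}}}} => {{{{{{{B}}}}}}}   [B → { B }]
{{{{{{{B}}}}}}} => {{{{{{{{B}}}}}}}}   [B → { B }]
{{{{{{{{B}}}}}}}} => {{{{{{{{{}}}}}}}}}   [B → { }]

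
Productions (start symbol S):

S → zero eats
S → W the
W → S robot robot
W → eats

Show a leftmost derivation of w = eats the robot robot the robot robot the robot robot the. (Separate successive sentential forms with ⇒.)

S ⇒ W the   [S → W the]
W the ⇒ S robot robot the   [W → S robot robot]
S robot robot the ⇒ W the robot robot the   [S → W the]
W the robot robot the ⇒ S robot robot the robot robot the   [W → S robot robot]
S robot robot the robot robot the ⇒ W the robot robot the robot robot the   [S → W the]
W the robot robot the robot robot the ⇒ S robot robot the robot robot the robot robot the   [W → S robot robot]
S robot robot the robot robot the robot robot the ⇒ W the robot robot the robot robot the robot robot the   [S → W the]
W the robot robot the robot robot the robot robot the ⇒ eats the robot robot the robot robot the robot robot the   [W → eats]

S ⇒ W the ⇒ S robot robot the ⇒ W the robot robot the ⇒ S robot robot the robot robot the ⇒ W the robot robot the robot robot the ⇒ S robot robot the robot robot the robot robot the ⇒ W the robot robot the robot robot the robot robot the ⇒ eats the robot robot the robot robot the robot robot the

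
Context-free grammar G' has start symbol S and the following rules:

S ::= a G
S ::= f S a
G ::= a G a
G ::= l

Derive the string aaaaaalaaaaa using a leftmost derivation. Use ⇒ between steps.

S⇒aG⇒aaGa⇒aaaGaa⇒aaaaGaaa⇒aaaaaGaaaa⇒aaaaaaGaaaaa⇒aaaaaalaaaaa

S ⇒ aG   [S ::= a G]
aG ⇒ aaGa   [G ::= a G a]
aaGa ⇒ aaaGaa   [G ::= a G a]
aaaGaa ⇒ aaaaGaaa   [G ::= a G a]
aaaaGaaa ⇒ aaaaaGaaaa   [G ::= a G a]
aaaaaGaaaa ⇒ aaaaaaGaaaaa   [G ::= a G a]
aaaaaaGaaaaa ⇒ aaaaaalaaaaa   [G ::= l]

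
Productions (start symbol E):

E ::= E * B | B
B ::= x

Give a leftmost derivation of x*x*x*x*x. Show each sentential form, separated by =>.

E => E*B   [E ::= E * B]
E*B => E*B*B   [E ::= E * B]
E*B*B => E*B*B*B   [E ::= E * B]
E*B*B*B => E*B*B*B*B   [E ::= E * B]
E*B*B*B*B => B*B*B*B*B   [E ::= B]
B*B*B*B*B => x*B*B*B*B   [B ::= x]
x*B*B*B*B => x*x*B*B*B   [B ::= x]
x*x*B*B*B => x*x*x*B*B   [B ::= x]
x*x*x*B*B => x*x*x*x*B   [B ::= x]
x*x*x*x*B => x*x*x*x*x   [B ::= x]

E=>E*B=>E*B*B=>E*B*B*B=>E*B*B*B*B=>B*B*B*B*B=>x*B*B*B*B=>x*x*B*B*B=>x*x*x*B*B=>x*x*x*x*B=>x*x*x*x*x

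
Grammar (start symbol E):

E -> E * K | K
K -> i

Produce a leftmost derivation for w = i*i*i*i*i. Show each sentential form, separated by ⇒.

E ⇒ E*K   [E -> E * K]
E*K ⇒ E*K*K   [E -> E * K]
E*K*K ⇒ E*K*K*K   [E -> E * K]
E*K*K*K ⇒ E*K*K*K*K   [E -> E * K]
E*K*K*K*K ⇒ K*K*K*K*K   [E -> K]
K*K*K*K*K ⇒ i*K*K*K*K   [K -> i]
i*K*K*K*K ⇒ i*i*K*K*K   [K -> i]
i*i*K*K*K ⇒ i*i*i*K*K   [K -> i]
i*i*i*K*K ⇒ i*i*i*i*K   [K -> i]
i*i*i*i*K ⇒ i*i*i*i*i   [K -> i]

E ⇒ E*K ⇒ E*K*K ⇒ E*K*K*K ⇒ E*K*K*K*K ⇒ K*K*K*K*K ⇒ i*K*K*K*K ⇒ i*i*K*K*K ⇒ i*i*i*K*K ⇒ i*i*i*i*K ⇒ i*i*i*i*i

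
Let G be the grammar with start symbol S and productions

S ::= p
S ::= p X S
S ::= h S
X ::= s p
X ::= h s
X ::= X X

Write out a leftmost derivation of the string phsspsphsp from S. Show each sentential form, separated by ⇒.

S ⇒ pXS ⇒ pXXS ⇒ pXXXS ⇒ phsXXS ⇒ phsXXXS ⇒ phsspXXS ⇒ phsspspXS ⇒ phsspsphsS ⇒ phsspsphsp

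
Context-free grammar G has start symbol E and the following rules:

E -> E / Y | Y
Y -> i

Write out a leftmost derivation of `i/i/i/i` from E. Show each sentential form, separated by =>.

E => E/Y => E/Y/Y => E/Y/Y/Y => Y/Y/Y/Y => i/Y/Y/Y => i/i/Y/Y => i/i/i/Y => i/i/i/i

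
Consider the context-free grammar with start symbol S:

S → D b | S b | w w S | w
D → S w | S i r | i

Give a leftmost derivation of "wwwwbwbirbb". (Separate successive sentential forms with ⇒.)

S⇒Sb⇒Dbb⇒Sirbb⇒wwSirbb⇒wwDbirbb⇒wwSwbirbb⇒wwDbwbirbb⇒wwSwbwbirbb⇒wwwwbwbirbb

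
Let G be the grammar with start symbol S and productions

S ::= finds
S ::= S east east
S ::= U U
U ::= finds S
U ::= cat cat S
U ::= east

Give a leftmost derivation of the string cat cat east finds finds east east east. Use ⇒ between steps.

S ⇒ S east east ⇒ U U east east ⇒ cat cat S U east east ⇒ cat cat U U U east east ⇒ cat cat east U U east east ⇒ cat cat east finds S U east east ⇒ cat cat east finds finds U east east ⇒ cat cat east finds finds east east east

S ⇒ S east east   [S ::= S east east]
S east east ⇒ U U east east   [S ::= U U]
U U east east ⇒ cat cat S U east east   [U ::= cat cat S]
cat cat S U east east ⇒ cat cat U U U east east   [S ::= U U]
cat cat U U U east east ⇒ cat cat east U U east east   [U ::= east]
cat cat east U U east east ⇒ cat cat east finds S U east east   [U ::= finds S]
cat cat east finds S U east east ⇒ cat cat east finds finds U east east   [S ::= finds]
cat cat east finds finds U east east ⇒ cat cat east finds finds east east east   [U ::= east]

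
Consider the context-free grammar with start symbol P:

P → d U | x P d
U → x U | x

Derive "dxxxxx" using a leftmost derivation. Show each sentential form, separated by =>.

P => dU => dxU => dxxU => dxxxU => dxxxxU => dxxxxx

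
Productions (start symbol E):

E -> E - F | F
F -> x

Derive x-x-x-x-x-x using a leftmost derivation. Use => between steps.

E => E-F   [E -> E - F]
E-F => E-F-F   [E -> E - F]
E-F-F => E-F-F-F   [E -> E - F]
E-F-F-F => E-F-F-F-F   [E -> E - F]
E-F-F-F-F => E-F-F-F-F-F   [E -> E - F]
E-F-F-F-F-F => F-F-F-F-F-F   [E -> F]
F-F-F-F-F-F => x-F-F-F-F-F   [F -> x]
x-F-F-F-F-F => x-x-F-F-F-F   [F -> x]
x-x-F-F-F-F => x-x-x-F-F-F   [F -> x]
x-x-x-F-F-F => x-x-x-x-F-F   [F -> x]
x-x-x-x-F-F => x-x-x-x-x-F   [F -> x]
x-x-x-x-x-F => x-x-x-x-x-x   [F -> x]

E=>E-F=>E-F-F=>E-F-F-F=>E-F-F-F-F=>E-F-F-F-F-F=>F-F-F-F-F-F=>x-F-F-F-F-F=>x-x-F-F-F-F=>x-x-x-F-F-F=>x-x-x-x-F-F=>x-x-x-x-x-F=>x-x-x-x-x-x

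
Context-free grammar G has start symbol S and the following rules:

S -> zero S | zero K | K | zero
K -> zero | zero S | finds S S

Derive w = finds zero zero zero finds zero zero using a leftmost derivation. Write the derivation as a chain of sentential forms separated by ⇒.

S ⇒ K ⇒ finds S S ⇒ finds zero S S ⇒ finds zero K S ⇒ finds zero zero S ⇒ finds zero zero zero S ⇒ finds zero zero zero K ⇒ finds zero zero zero finds S S ⇒ finds zero zero zero finds zero S ⇒ finds zero zero zero finds zero zero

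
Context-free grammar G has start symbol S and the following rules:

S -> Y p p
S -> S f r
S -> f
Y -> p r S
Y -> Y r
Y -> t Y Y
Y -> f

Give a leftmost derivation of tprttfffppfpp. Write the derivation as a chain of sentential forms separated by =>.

S => Ypp => tYYpp => tprSYpp => tprYppYpp => tprtYYppYpp => tprttYYYppYpp => tprttfYYppYpp => tprttffYppYpp => tprttfffppYpp => tprttfffppfpp

S => Ypp   [S -> Y p p]
Ypp => tYYpp   [Y -> t Y Y]
tYYpp => tprSYpp   [Y -> p r S]
tprSYpp => tprYppYpp   [S -> Y p p]
tprYppYpp => tprtYYppYpp   [Y -> t Y Y]
tprtYYppYpp => tprttYYYppYpp   [Y -> t Y Y]
tprttYYYppYpp => tprttfYYppYpp   [Y -> f]
tprttfYYppYpp => tprttffYppYpp   [Y -> f]
tprttffYppYpp => tprttfffppYpp   [Y -> f]
tprttfffppYpp => tprttfffppfpp   [Y -> f]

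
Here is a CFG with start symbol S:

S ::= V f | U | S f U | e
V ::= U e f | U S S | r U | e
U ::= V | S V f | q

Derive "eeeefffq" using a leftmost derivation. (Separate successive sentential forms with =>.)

S => SfU   [S ::= S f U]
SfU => VffU   [S ::= V f]
VffU => UefffU   [V ::= U e f]
UefffU => VefffU   [U ::= V]
VefffU => USSefffU   [V ::= U S S]
USSefffU => VSSefffU   [U ::= V]
VSSefffU => eSSefffU   [V ::= e]
eSSefffU => eeSefffU   [S ::= e]
eeSefffU => eeeefffU   [S ::= e]
eeeefffU => eeeefffq   [U ::= q]

S => SfU => VffU => UefffU => VefffU => USSefffU => VSSefffU => eSSefffU => eeSefffU => eeeefffU => eeeefffq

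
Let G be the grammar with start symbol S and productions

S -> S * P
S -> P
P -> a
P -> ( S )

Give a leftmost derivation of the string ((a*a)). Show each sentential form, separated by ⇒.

S ⇒ P   [S -> P]
P ⇒ (S)   [P -> ( S )]
(S) ⇒ (P)   [S -> P]
(P) ⇒ ((S))   [P -> ( S )]
((S)) ⇒ ((S*P))   [S -> S * P]
((S*P)) ⇒ ((P*P))   [S -> P]
((P*P)) ⇒ ((a*P))   [P -> a]
((a*P)) ⇒ ((a*a))   [P -> a]

S ⇒ P ⇒ (S) ⇒ (P) ⇒ ((S)) ⇒ ((S*P)) ⇒ ((P*P)) ⇒ ((a*P)) ⇒ ((a*a))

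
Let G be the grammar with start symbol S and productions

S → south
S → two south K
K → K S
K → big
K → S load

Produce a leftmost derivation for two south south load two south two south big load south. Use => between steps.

S => two south K => two south K S => two south S load S => two south south load S => two south south load two south K => two south south load two south K S => two south south load two south S load S => two south south load two south two south K load S => two south south load two south two south big load S => two south south load two south two south big load south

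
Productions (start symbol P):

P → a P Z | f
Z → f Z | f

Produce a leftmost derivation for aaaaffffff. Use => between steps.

P=>aPZ=>aaPZZ=>aaaPZZZ=>aaaaPZZZZ=>aaaafZZZZ=>aaaaffZZZZ=>aaaafffZZZ=>aaaaffffZZ=>aaaafffffZ=>aaaaffffff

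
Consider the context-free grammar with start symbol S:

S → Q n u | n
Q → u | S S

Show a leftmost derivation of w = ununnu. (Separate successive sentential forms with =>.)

S => Qnu => SSnu => QnuSnu => unuSnu => ununnu

S => Qnu   [S → Q n u]
Qnu => SSnu   [Q → S S]
SSnu => QnuSnu   [S → Q n u]
QnuSnu => unuSnu   [Q → u]
unuSnu => ununnu   [S → n]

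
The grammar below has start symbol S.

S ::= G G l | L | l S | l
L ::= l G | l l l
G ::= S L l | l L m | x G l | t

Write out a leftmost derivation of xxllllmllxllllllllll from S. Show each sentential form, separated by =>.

S => GGl   [S ::= G G l]
GGl => xGlGl   [G ::= x G l]
xGlGl => xxGllGl   [G ::= x G l]
xxGllGl => xxlLmllGl   [G ::= l L m]
xxlLmllGl => xxllllmllGl   [L ::= l l l]
xxllllmllGl => xxllllmllxGll   [G ::= x G l]
xxllllmllxGll => xxllllmllxSLlll   [G ::= S L l]
xxllllmllxSLlll => xxllllmllxlSLlll   [S ::= l S]
xxllllmllxlSLlll => xxllllmllxllSLlll   [S ::= l S]
xxllllmllxllSLlll => xxllllmllxlllSLlll   [S ::= l S]
xxllllmllxlllSLlll => xxllllmllxllllLlll   [S ::= l]
xxllllmllxllllLlll => xxllllmllxllllllllll   [L ::= l l l]

S => GGl => xGlGl => xxGllGl => xxlLmllGl => xxllllmllGl => xxllllmllxGll => xxllllmllxSLlll => xxllllmllxlSLlll => xxllllmllxllSLlll => xxllllmllxlllSLlll => xxllllmllxllllLlll => xxllllmllxllllllllll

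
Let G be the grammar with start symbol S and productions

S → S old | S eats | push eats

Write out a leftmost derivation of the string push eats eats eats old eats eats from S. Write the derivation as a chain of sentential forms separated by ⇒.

S ⇒ S eats ⇒ S eats eats ⇒ S old eats eats ⇒ S eats old eats eats ⇒ S eats eats old eats eats ⇒ push eats eats eats old eats eats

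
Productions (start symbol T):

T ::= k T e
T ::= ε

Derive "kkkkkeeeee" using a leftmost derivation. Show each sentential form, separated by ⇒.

T ⇒ kTe   [T ::= k T e]
kTe ⇒ kkTee   [T ::= k T e]
kkTee ⇒ kkkTeee   [T ::= k T e]
kkkTeee ⇒ kkkkTeeee   [T ::= k T e]
kkkkTeeee ⇒ kkkkkTeeeee   [T ::= k T e]
kkkkkTeeeee ⇒ kkkkkeeeee   [T ::= ε]

T ⇒ kTe ⇒ kkTee ⇒ kkkTeee ⇒ kkkkTeeee ⇒ kkkkkTeeeee ⇒ kkkkkeeeee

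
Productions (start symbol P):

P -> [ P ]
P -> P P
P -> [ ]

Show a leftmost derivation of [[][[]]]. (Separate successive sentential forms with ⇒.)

P ⇒ [P]   [P -> [ P ]]
[P] ⇒ [PP]   [P -> P P]
[PP] ⇒ [[]P]   [P -> [ ]]
[[]P] ⇒ [[][P]]   [P -> [ P ]]
[[][P]] ⇒ [[][[]]]   [P -> [ ]]

P ⇒ [P] ⇒ [PP] ⇒ [[]P] ⇒ [[][P]] ⇒ [[][[]]]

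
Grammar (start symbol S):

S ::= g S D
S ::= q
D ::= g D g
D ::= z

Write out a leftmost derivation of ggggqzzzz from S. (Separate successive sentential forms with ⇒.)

S ⇒ gSD   [S ::= g S D]
gSD ⇒ ggSDD   [S ::= g S D]
ggSDD ⇒ gggSDDD   [S ::= g S D]
gggSDDD ⇒ ggggSDDDD   [S ::= g S D]
ggggSDDDD ⇒ ggggqDDDD   [S ::= q]
ggggqDDDD ⇒ ggggqzDDD   [D ::= z]
ggggqzDDD ⇒ ggggqzzDD   [D ::= z]
ggggqzzDD ⇒ ggggqzzzD   [D ::= z]
ggggqzzzD ⇒ ggggqzzzz   [D ::= z]

S⇒gSD⇒ggSDD⇒gggSDDD⇒ggggSDDDD⇒ggggqDDDD⇒ggggqzDDD⇒ggggqzzDD⇒ggggqzzzD⇒ggggqzzzz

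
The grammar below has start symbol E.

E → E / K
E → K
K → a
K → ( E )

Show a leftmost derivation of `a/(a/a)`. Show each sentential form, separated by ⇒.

E ⇒ E/K ⇒ K/K ⇒ a/K ⇒ a/(E) ⇒ a/(E/K) ⇒ a/(K/K) ⇒ a/(a/K) ⇒ a/(a/a)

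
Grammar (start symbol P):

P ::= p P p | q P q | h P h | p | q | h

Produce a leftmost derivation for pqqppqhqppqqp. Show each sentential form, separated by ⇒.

P⇒pPp⇒pqPqp⇒pqqPqqp⇒pqqpPpqqp⇒pqqppPppqqp⇒pqqppqPqppqqp⇒pqqppqhqppqqp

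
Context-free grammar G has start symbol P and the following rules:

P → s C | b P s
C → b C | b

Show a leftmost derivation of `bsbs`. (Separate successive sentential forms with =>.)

P => bPs   [P → b P s]
bPs => bsCs   [P → s C]
bsCs => bsbs   [C → b]

P=>bPs=>bsCs=>bsbs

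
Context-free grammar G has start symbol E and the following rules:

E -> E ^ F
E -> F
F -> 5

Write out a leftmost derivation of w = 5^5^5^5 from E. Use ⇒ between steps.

E⇒E^F⇒E^F^F⇒E^F^F^F⇒F^F^F^F⇒5^F^F^F⇒5^5^F^F⇒5^5^5^F⇒5^5^5^5

E ⇒ E^F   [E -> E ^ F]
E^F ⇒ E^F^F   [E -> E ^ F]
E^F^F ⇒ E^F^F^F   [E -> E ^ F]
E^F^F^F ⇒ F^F^F^F   [E -> F]
F^F^F^F ⇒ 5^F^F^F   [F -> 5]
5^F^F^F ⇒ 5^5^F^F   [F -> 5]
5^5^F^F ⇒ 5^5^5^F   [F -> 5]
5^5^5^F ⇒ 5^5^5^5   [F -> 5]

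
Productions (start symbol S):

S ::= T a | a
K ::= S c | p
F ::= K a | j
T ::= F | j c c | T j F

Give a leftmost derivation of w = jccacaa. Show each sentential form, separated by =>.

S => Ta => Fa => Kaa => Scaa => Tacaa => jccacaa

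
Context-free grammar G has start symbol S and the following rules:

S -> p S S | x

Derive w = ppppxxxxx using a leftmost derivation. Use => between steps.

S => pSS => ppSSS => pppSSSS => ppppSSSSS => ppppxSSSS => ppppxxSSS => ppppxxxSS => ppppxxxxS => ppppxxxxx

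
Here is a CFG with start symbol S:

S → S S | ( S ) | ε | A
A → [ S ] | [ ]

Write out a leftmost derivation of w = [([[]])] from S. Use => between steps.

S => A => [S] => [(S)] => [(A)] => [([S])] => [([SS])] => [([SSS])] => [([ASS])] => [([[S]SS])] => [([[]SS])] => [([[]S])] => [([[]])]

S => A   [S → A]
A => [S]   [A → [ S ]]
[S] => [(S)]   [S → ( S )]
[(S)] => [(A)]   [S → A]
[(A)] => [([S])]   [A → [ S ]]
[([S])] => [([SS])]   [S → S S]
[([SS])] => [([SSS])]   [S → S S]
[([SSS])] => [([ASS])]   [S → A]
[([ASS])] => [([[S]SS])]   [A → [ S ]]
[([[S]SS])] => [([[]SS])]   [S → ε]
[([[]SS])] => [([[]S])]   [S → ε]
[([[]S])] => [([[]])]   [S → ε]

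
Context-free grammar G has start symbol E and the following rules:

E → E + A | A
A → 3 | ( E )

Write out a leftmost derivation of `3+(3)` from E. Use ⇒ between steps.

E⇒E+A⇒A+A⇒3+A⇒3+(E)⇒3+(A)⇒3+(3)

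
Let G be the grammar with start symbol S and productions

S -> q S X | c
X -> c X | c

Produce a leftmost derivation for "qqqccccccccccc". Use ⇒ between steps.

S ⇒ qSX   [S -> q S X]
qSX ⇒ qqSXX   [S -> q S X]
qqSXX ⇒ qqqSXXX   [S -> q S X]
qqqSXXX ⇒ qqqcXXX   [S -> c]
qqqcXXX ⇒ qqqccXXX   [X -> c X]
qqqccXXX ⇒ qqqcccXXX   [X -> c X]
qqqcccXXX ⇒ qqqccccXXX   [X -> c X]
qqqccccXXX ⇒ qqqcccccXXX   [X -> c X]
qqqcccccXXX ⇒ qqqccccccXXX   [X -> c X]
qqqccccccXXX ⇒ qqqcccccccXXX   [X -> c X]
qqqcccccccXXX ⇒ qqqccccccccXXX   [X -> c X]
qqqccccccccXXX ⇒ qqqcccccccccXX   [X -> c]
qqqcccccccccXX ⇒ qqqccccccccccX   [X -> c]
qqqccccccccccX ⇒ qqqccccccccccc   [X -> c]

S⇒qSX⇒qqSXX⇒qqqSXXX⇒qqqcXXX⇒qqqccXXX⇒qqqcccXXX⇒qqqccccXXX⇒qqqcccccXXX⇒qqqccccccXXX⇒qqqcccccccXXX⇒qqqccccccccXXX⇒qqqcccccccccXX⇒qqqccccccccccX⇒qqqccccccccccc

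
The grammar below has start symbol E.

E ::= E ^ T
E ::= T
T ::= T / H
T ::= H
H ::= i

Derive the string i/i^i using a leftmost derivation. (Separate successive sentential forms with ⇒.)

E ⇒ E^T ⇒ T^T ⇒ T/H^T ⇒ H/H^T ⇒ i/H^T ⇒ i/i^T ⇒ i/i^H ⇒ i/i^i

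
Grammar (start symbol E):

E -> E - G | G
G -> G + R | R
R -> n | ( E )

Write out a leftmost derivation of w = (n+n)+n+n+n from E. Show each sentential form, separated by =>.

E => G   [E -> G]
G => G+R   [G -> G + R]
G+R => G+R+R   [G -> G + R]
G+R+R => G+R+R+R   [G -> G + R]
G+R+R+R => R+R+R+R   [G -> R]
R+R+R+R => (E)+R+R+R   [R -> ( E )]
(E)+R+R+R => (G)+R+R+R   [E -> G]
(G)+R+R+R => (G+R)+R+R+R   [G -> G + R]
(G+R)+R+R+R => (R+R)+R+R+R   [G -> R]
(R+R)+R+R+R => (n+R)+R+R+R   [R -> n]
(n+R)+R+R+R => (n+n)+R+R+R   [R -> n]
(n+n)+R+R+R => (n+n)+n+R+R   [R -> n]
(n+n)+n+R+R => (n+n)+n+n+R   [R -> n]
(n+n)+n+n+R => (n+n)+n+n+n   [R -> n]

E => G => G+R => G+R+R => G+R+R+R => R+R+R+R => (E)+R+R+R => (G)+R+R+R => (G+R)+R+R+R => (R+R)+R+R+R => (n+R)+R+R+R => (n+n)+R+R+R => (n+n)+n+R+R => (n+n)+n+n+R => (n+n)+n+n+n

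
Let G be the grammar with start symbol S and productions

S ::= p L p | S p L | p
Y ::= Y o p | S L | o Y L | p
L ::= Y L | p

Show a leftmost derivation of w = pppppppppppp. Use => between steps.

S => SpL   [S ::= S p L]
SpL => SpLpL   [S ::= S p L]
SpLpL => SpLpLpL   [S ::= S p L]
SpLpLpL => SpLpLpLpL   [S ::= S p L]
SpLpLpLpL => pLppLpLpLpL   [S ::= p L p]
pLppLpLpLpL => pYLppLpLpLpL   [L ::= Y L]
pYLppLpLpLpL => ppLppLpLpLpL   [Y ::= p]
ppLppLpLpLpL => pppppLpLpLpL   [L ::= p]
pppppLpLpLpL => pppppppLpLpL   [L ::= p]
pppppppLpLpL => pppppppppLpL   [L ::= p]
pppppppppLpL => pppppppppppL   [L ::= p]
pppppppppppL => pppppppppppp   [L ::= p]

S => SpL => SpLpL => SpLpLpL => SpLpLpLpL => pLppLpLpLpL => pYLppLpLpLpL => ppLppLpLpLpL => pppppLpLpLpL => pppppppLpLpL => pppppppppLpL => pppppppppppL => pppppppppppp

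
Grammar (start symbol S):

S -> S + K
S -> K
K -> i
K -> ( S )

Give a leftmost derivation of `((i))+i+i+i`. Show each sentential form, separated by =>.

S => S+K => S+K+K => S+K+K+K => K+K+K+K => (S)+K+K+K => (K)+K+K+K => ((S))+K+K+K => ((K))+K+K+K => ((i))+K+K+K => ((i))+i+K+K => ((i))+i+i+K => ((i))+i+i+i

S => S+K   [S -> S + K]
S+K => S+K+K   [S -> S + K]
S+K+K => S+K+K+K   [S -> S + K]
S+K+K+K => K+K+K+K   [S -> K]
K+K+K+K => (S)+K+K+K   [K -> ( S )]
(S)+K+K+K => (K)+K+K+K   [S -> K]
(K)+K+K+K => ((S))+K+K+K   [K -> ( S )]
((S))+K+K+K => ((K))+K+K+K   [S -> K]
((K))+K+K+K => ((i))+K+K+K   [K -> i]
((i))+K+K+K => ((i))+i+K+K   [K -> i]
((i))+i+K+K => ((i))+i+i+K   [K -> i]
((i))+i+i+K => ((i))+i+i+i   [K -> i]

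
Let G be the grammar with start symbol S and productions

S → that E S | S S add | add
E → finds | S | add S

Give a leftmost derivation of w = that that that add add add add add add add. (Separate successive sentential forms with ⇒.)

S ⇒ S S add ⇒ that E S S add ⇒ that S S S add ⇒ that that E S S S add ⇒ that that S S S S add ⇒ that that that E S S S S add ⇒ that that that add S S S S S add ⇒ that that that add add S S S S add ⇒ that that that add add add S S S add ⇒ that that that add add add add S S add ⇒ that that that add add add add add S add ⇒ that that that add add add add add add add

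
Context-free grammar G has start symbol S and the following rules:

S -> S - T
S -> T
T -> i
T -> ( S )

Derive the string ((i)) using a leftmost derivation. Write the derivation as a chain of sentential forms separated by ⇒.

S ⇒ T   [S -> T]
T ⇒ (S)   [T -> ( S )]
(S) ⇒ (T)   [S -> T]
(T) ⇒ ((S))   [T -> ( S )]
((S)) ⇒ ((T))   [S -> T]
((T)) ⇒ ((i))   [T -> i]

S⇒T⇒(S)⇒(T)⇒((S))⇒((T))⇒((i))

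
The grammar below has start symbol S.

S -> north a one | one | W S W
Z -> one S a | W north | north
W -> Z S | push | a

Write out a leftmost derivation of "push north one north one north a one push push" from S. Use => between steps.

S => W S W => push S W => push W S W W => push Z S S W W => push W north S S W W => push Z S north S S W W => push north S north S S W W => push north one north S S W W => push north one north one S W W => push north one north one north a one W W => push north one north one north a one push W => push north one north one north a one push push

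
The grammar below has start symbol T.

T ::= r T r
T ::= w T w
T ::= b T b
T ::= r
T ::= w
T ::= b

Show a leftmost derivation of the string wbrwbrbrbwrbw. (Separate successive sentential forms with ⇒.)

T ⇒ wTw ⇒ wbTbw ⇒ wbrTrbw ⇒ wbrwTwrbw ⇒ wbrwbTbwrbw ⇒ wbrwbrTrbwrbw ⇒ wbrwbrbrbwrbw

T ⇒ wTw   [T ::= w T w]
wTw ⇒ wbTbw   [T ::= b T b]
wbTbw ⇒ wbrTrbw   [T ::= r T r]
wbrTrbw ⇒ wbrwTwrbw   [T ::= w T w]
wbrwTwrbw ⇒ wbrwbTbwrbw   [T ::= b T b]
wbrwbTbwrbw ⇒ wbrwbrTrbwrbw   [T ::= r T r]
wbrwbrTrbwrbw ⇒ wbrwbrbrbwrbw   [T ::= b]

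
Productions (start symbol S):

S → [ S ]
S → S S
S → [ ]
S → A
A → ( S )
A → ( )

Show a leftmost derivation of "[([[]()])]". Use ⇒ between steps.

S ⇒ [S]   [S → [ S ]]
[S] ⇒ [A]   [S → A]
[A] ⇒ [(S)]   [A → ( S )]
[(S)] ⇒ [([S])]   [S → [ S ]]
[([S])] ⇒ [([SS])]   [S → S S]
[([SS])] ⇒ [([[]S])]   [S → [ ]]
[([[]S])] ⇒ [([[]A])]   [S → A]
[([[]A])] ⇒ [([[]()])]   [A → ( )]

S ⇒ [S] ⇒ [A] ⇒ [(S)] ⇒ [([S])] ⇒ [([SS])] ⇒ [([[]S])] ⇒ [([[]A])] ⇒ [([[]()])]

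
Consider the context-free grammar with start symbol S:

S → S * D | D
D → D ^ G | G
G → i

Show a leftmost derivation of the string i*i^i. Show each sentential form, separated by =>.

S => S*D => D*D => G*D => i*D => i*D^G => i*G^G => i*i^G => i*i^i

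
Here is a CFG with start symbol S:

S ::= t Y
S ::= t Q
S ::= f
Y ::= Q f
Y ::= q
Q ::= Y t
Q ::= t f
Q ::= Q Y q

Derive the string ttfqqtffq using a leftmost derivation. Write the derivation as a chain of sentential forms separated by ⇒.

S ⇒ tQ ⇒ tQYq ⇒ tQYqYq ⇒ ttfYqYq ⇒ ttfqqYq ⇒ ttfqqQfq ⇒ ttfqqtffq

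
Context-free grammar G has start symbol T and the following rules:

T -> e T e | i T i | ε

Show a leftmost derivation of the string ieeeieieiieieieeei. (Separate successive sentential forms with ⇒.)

T ⇒ iTi   [T -> i T i]
iTi ⇒ ieTei   [T -> e T e]
ieTei ⇒ ieeTeei   [T -> e T e]
ieeTeei ⇒ ieeeTeeei   [T -> e T e]
ieeeTeeei ⇒ ieeeiTieeei   [T -> i T i]
ieeeiTieeei ⇒ ieeeieTeieeei   [T -> e T e]
ieeeieTeieeei ⇒ ieeeieiTieieeei   [T -> i T i]
ieeeieiTieieeei ⇒ ieeeieieTeieieeei   [T -> e T e]
ieeeieieTeieieeei ⇒ ieeeieieiTieieieeei   [T -> i T i]
ieeeieieiTieieieeei ⇒ ieeeieieiieieieeei   [T -> ε]

T ⇒ iTi ⇒ ieTei ⇒ ieeTeei ⇒ ieeeTeeei ⇒ ieeeiTieeei ⇒ ieeeieTeieeei ⇒ ieeeieiTieieeei ⇒ ieeeieieTeieieeei ⇒ ieeeieieiTieieieeei ⇒ ieeeieieiieieieeei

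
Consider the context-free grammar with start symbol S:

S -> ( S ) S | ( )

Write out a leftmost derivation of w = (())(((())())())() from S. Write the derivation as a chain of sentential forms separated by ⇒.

S ⇒ (S)S   [S -> ( S ) S]
(S)S ⇒ (())S   [S -> ( )]
(())S ⇒ (())(S)S   [S -> ( S ) S]
(())(S)S ⇒ (())((S)S)S   [S -> ( S ) S]
(())((S)S)S ⇒ (())(((S)S)S)S   [S -> ( S ) S]
(())(((S)S)S)S ⇒ (())(((())S)S)S   [S -> ( )]
(())(((())S)S)S ⇒ (())(((())())S)S   [S -> ( )]
(())(((())())S)S ⇒ (())(((())())())S   [S -> ( )]
(())(((())())())S ⇒ (())(((())())())()   [S -> ( )]

S ⇒ (S)S ⇒ (())S ⇒ (())(S)S ⇒ (())((S)S)S ⇒ (())(((S)S)S)S ⇒ (())(((())S)S)S ⇒ (())(((())())S)S ⇒ (())(((())())())S ⇒ (())(((())())())()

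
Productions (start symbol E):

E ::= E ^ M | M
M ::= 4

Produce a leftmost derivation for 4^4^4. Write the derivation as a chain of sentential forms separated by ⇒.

E ⇒ E^M ⇒ E^M^M ⇒ M^M^M ⇒ 4^M^M ⇒ 4^4^M ⇒ 4^4^4

E ⇒ E^M   [E ::= E ^ M]
E^M ⇒ E^M^M   [E ::= E ^ M]
E^M^M ⇒ M^M^M   [E ::= M]
M^M^M ⇒ 4^M^M   [M ::= 4]
4^M^M ⇒ 4^4^M   [M ::= 4]
4^4^M ⇒ 4^4^4   [M ::= 4]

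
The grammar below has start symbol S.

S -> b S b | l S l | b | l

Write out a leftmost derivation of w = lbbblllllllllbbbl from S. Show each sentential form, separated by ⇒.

S ⇒ lSl ⇒ lbSbl ⇒ lbbSbbl ⇒ lbbbSbbbl ⇒ lbbblSlbbbl ⇒ lbbbllSllbbbl ⇒ lbbblllSlllbbbl ⇒ lbbbllllSllllbbbl ⇒ lbbblllllllllbbbl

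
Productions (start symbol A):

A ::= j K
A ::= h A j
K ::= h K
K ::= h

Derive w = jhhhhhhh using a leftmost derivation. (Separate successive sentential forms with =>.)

A=>jK=>jhK=>jhhK=>jhhhK=>jhhhhK=>jhhhhhK=>jhhhhhhK=>jhhhhhhh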